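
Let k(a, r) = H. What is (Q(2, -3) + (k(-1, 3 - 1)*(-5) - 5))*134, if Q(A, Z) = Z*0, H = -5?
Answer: 2680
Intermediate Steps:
Q(A, Z) = 0
k(a, r) = -5
(Q(2, -3) + (k(-1, 3 - 1)*(-5) - 5))*134 = (0 + (-5*(-5) - 5))*134 = (0 + (25 - 5))*134 = (0 + 20)*134 = 20*134 = 2680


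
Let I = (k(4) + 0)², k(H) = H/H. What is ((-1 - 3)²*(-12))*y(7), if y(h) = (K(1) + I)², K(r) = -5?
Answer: -3072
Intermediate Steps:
k(H) = 1
I = 1 (I = (1 + 0)² = 1² = 1)
y(h) = 16 (y(h) = (-5 + 1)² = (-4)² = 16)
((-1 - 3)²*(-12))*y(7) = ((-1 - 3)²*(-12))*16 = ((-4)²*(-12))*16 = (16*(-12))*16 = -192*16 = -3072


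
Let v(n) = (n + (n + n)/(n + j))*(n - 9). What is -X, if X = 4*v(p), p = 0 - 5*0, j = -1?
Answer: 0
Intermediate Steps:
p = 0 (p = 0 + 0 = 0)
v(n) = (-9 + n)*(n + 2*n/(-1 + n)) (v(n) = (n + (n + n)/(n - 1))*(n - 9) = (n + (2*n)/(-1 + n))*(-9 + n) = (n + 2*n/(-1 + n))*(-9 + n) = (-9 + n)*(n + 2*n/(-1 + n)))
X = 0 (X = 4*(0*(-9 + 0**2 - 8*0)/(-1 + 0)) = 4*(0*(-9 + 0 + 0)/(-1)) = 4*(0*(-1)*(-9)) = 4*0 = 0)
-X = -1*0 = 0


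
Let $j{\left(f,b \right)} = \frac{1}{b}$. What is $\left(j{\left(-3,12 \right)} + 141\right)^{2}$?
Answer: $\frac{2866249}{144} \approx 19905.0$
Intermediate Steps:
$\left(j{\left(-3,12 \right)} + 141\right)^{2} = \left(\frac{1}{12} + 141\right)^{2} = \left(\frac{1693}{12}\right)^{2} = \frac{2866249}{144}$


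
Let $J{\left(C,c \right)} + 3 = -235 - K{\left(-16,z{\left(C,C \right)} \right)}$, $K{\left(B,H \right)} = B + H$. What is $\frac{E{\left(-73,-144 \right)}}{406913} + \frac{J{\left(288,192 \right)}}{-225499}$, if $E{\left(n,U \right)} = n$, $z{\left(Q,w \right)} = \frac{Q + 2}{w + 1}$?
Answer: $\frac{21467376621}{26518199155643} \approx 0.00080953$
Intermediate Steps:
$z{\left(Q,w \right)} = \frac{2 + Q}{1 + w}$
$J{\left(C,c \right)} = -222 - \frac{2 + C}{1 + C}$ ($J{\left(C,c \right)} = -3 - \left(219 + \frac{2 + C}{1 + C}\right) = -222 - \frac{2 + C}{1 + C}$)
$\frac{E{\left(-73,-144 \right)}}{406913} + \frac{J{\left(288,192 \right)}}{-225499} = - \frac{73}{406913} + \frac{\frac{1}{1 + 288} \left(-224 - 64224\right)}{-225499} = \left(-73\right) \frac{1}{406913} + \frac{-224 - 64224}{289} \left(- \frac{1}{225499}\right) = - \frac{73}{406913} + \frac{1}{289} \left(-64448\right) \left(- \frac{1}{225499}\right) = - \frac{73}{406913} - - \frac{64448}{65169211} = - \frac{73}{406913} + \frac{64448}{65169211} = \frac{21467376621}{26518199155643}$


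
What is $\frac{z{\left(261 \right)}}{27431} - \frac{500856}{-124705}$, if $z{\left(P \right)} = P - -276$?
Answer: $\frac{27123669}{6720595} \approx 4.0359$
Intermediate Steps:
$z{\left(P \right)} = 276 + P$ ($z{\left(P \right)} = P + 276 = 276 + P$)
$\frac{z{\left(261 \right)}}{27431} - \frac{500856}{-124705} = \frac{276 + 261}{27431} - \frac{500856}{-124705} = 537 \cdot \frac{1}{27431} - - \frac{984}{245} = \frac{537}{27431} + \frac{984}{245} = \frac{27123669}{6720595}$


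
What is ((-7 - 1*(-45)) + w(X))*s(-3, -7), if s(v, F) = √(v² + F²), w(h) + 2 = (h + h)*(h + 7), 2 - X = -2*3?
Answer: 276*√58 ≈ 2102.0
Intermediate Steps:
X = 8 (X = 2 - (-2)*3 = 2 - 1*(-6) = 2 + 6 = 8)
w(h) = -2 + 2*h*(7 + h) (w(h) = -2 + (h + h)*(h + 7) = -2 + (2*h)*(7 + h) = -2 + 2*h*(7 + h))
s(v, F) = √(F² + v²)
((-7 - 1*(-45)) + w(X))*s(-3, -7) = ((-7 - 1*(-45)) + (-2 + 2*8² + 14*8))*√((-7)² + (-3)²) = ((-7 + 45) + (-2 + 2*64 + 112))*√(49 + 9) = (38 + (-2 + 128 + 112))*√58 = (38 + 238)*√58 = 276*√58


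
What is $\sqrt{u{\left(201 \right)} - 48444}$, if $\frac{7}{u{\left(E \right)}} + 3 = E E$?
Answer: $\frac{i \sqrt{79060530400590}}{40398} \approx 220.1 i$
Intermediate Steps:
$u{\left(E \right)} = \frac{7}{-3 + E^{2}}$ ($u{\left(E \right)} = \frac{7}{-3 + E E} = \frac{7}{-3 + E^{2}}$)
$\sqrt{u{\left(201 \right)} - 48444} = \sqrt{\frac{7}{-3 + 201^{2}} - 48444} = \sqrt{\frac{7}{-3 + 40401} - 48444} = \sqrt{\frac{7}{40398} - 48444} = \sqrt{- \frac{1957040705}{40398}} = \frac{i \sqrt{79060530400590}}{40398}$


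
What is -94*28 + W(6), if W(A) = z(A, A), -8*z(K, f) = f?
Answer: -10531/4 ≈ -2632.8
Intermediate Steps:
z(K, f) = -f/8
W(A) = -A/8
-94*28 + W(6) = -94*28 - 1/8*6 = -2632 - 3/4 = -10531/4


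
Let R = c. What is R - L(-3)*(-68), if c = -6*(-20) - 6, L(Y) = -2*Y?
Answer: 522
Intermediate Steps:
c = 114 (c = 120 - 6 = 114)
R = 114
R - L(-3)*(-68) = 114 - (-2*(-3))*(-68) = 114 - 6*(-68) = 114 - 1*(-408) = 114 + 408 = 522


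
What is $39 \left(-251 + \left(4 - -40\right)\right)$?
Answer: $-8073$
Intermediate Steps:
$39 \left(-251 + \left(4 - -40\right)\right) = 39 \left(-251 + \left(4 + 40\right)\right) = 39 \left(-251 + 44\right) = 39 \left(-207\right) = -8073$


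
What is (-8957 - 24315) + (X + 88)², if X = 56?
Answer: -12536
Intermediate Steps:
(-8957 - 24315) + (X + 88)² = (-8957 - 24315) + (56 + 88)² = -33272 + 144² = -33272 + 20736 = -12536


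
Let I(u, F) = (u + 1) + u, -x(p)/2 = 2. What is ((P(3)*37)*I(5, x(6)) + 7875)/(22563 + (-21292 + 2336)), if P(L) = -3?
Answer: 6654/3607 ≈ 1.8447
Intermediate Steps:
x(p) = -4 (x(p) = -2*2 = -4)
I(u, F) = 1 + 2*u (I(u, F) = (1 + u) + u = 1 + 2*u)
((P(3)*37)*I(5, x(6)) + 7875)/(22563 + (-21292 + 2336)) = ((-3*37)*(1 + 2*5) + 7875)/(22563 + (-21292 + 2336)) = (-111*(1 + 10) + 7875)/(22563 - 18956) = (-111*11 + 7875)/3607 = (-1221 + 7875)*(1/3607) = 6654*(1/3607) = 6654/3607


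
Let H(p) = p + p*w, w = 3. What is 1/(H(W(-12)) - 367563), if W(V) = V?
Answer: -1/367611 ≈ -2.7203e-6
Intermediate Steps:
H(p) = 4*p (H(p) = p + p*3 = p + 3*p = 4*p)
1/(H(W(-12)) - 367563) = 1/(4*(-12) - 367563) = 1/(-48 - 367563) = 1/(-367611) = -1/367611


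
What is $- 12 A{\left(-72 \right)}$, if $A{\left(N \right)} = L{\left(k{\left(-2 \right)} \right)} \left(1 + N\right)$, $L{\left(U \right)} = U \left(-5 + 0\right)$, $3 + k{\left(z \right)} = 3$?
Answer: $0$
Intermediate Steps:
$k{\left(z \right)} = 0$ ($k{\left(z \right)} = -3 + 3 = 0$)
$L{\left(U \right)} = - 5 U$ ($L{\left(U \right)} = U \left(-5\right) = - 5 U$)
$A{\left(N \right)} = 0$ ($A{\left(N \right)} = \left(-5\right) 0 \left(1 + N\right) = 0 \left(1 + N\right) = 0$)
$- 12 A{\left(-72 \right)} = \left(-12\right) 0 = 0$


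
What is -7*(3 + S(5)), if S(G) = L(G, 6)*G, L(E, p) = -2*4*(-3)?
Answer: -861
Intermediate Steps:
L(E, p) = 24 (L(E, p) = -8*(-3) = 24)
S(G) = 24*G
-7*(3 + S(5)) = -7*(3 + 24*5) = -7*(3 + 120) = -7*123 = -861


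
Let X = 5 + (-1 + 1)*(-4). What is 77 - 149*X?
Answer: -668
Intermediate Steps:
X = 5 (X = 5 + 0*(-4) = 5 + 0 = 5)
77 - 149*X = 77 - 149*5 = 77 - 745 = -668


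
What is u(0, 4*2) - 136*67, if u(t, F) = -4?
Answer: -9116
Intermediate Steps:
u(0, 4*2) - 136*67 = -4 - 136*67 = -4 - 9112 = -9116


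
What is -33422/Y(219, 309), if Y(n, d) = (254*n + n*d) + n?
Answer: -16711/61758 ≈ -0.27059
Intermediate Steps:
Y(n, d) = 255*n + d*n (Y(n, d) = (254*n + d*n) + n = 255*n + d*n)
-33422/Y(219, 309) = -33422*1/(219*(255 + 309)) = -33422/(219*564) = -33422/123516 = -33422*1/123516 = -16711/61758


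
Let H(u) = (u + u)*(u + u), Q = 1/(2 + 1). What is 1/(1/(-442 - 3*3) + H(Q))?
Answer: 4059/1795 ≈ 2.2613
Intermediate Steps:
Q = 1/3 ≈ 0.33333
H(u) = 4*u**2 (H(u) = (2*u)*(2*u) = 4*u**2)
1/(1/(-442 - 3*3) + H(Q)) = 1/(1/(-442 - 3*3) + 4*(1/3)**2) = 1/(1/(-442 - 9) + 4*(1/9)) = 1/(1/(-451) + 4/9) = 1/(-1/451 + 4/9) = 1/(1795/4059) = 4059/1795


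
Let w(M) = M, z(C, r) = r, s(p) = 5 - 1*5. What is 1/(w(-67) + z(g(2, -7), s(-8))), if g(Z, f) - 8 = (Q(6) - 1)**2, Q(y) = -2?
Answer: -1/67 ≈ -0.014925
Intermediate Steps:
s(p) = 0 (s(p) = 5 - 5 = 0)
g(Z, f) = 17 (g(Z, f) = 8 + (-2 - 1)**2 = 8 + (-3)**2 = 8 + 9 = 17)
1/(w(-67) + z(g(2, -7), s(-8))) = 1/(-67 + 0) = 1/(-67) = -1/67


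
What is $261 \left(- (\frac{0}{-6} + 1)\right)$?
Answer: $-261$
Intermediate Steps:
$261 \left(- (\frac{0}{-6} + 1)\right) = 261 \left(- (0 \left(- \frac{1}{6}\right) + 1)\right) = 261 \left(- (0 + 1)\right) = 261 \left(\left(-1\right) 1\right) = 261 \left(-1\right) = -261$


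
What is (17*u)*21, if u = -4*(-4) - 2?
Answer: 4998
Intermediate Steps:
u = 14 (u = 16 - 2 = 14)
(17*u)*21 = (17*14)*21 = 238*21 = 4998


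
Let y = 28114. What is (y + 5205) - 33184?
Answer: 135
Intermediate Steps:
(y + 5205) - 33184 = (28114 + 5205) - 33184 = 33319 - 33184 = 135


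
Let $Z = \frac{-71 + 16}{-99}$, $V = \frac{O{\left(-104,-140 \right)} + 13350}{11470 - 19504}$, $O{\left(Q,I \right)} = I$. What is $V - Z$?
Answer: $- \frac{26510}{12051} \approx -2.1998$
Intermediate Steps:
$V = - \frac{6605}{4017}$ ($V = \frac{-140 + 13350}{11470 - 19504} = \frac{13210}{-8034} = 13210 \left(- \frac{1}{8034}\right) = - \frac{6605}{4017} \approx -1.6443$)
$Z = \frac{5}{9}$ ($Z = \left(- \frac{1}{99}\right) \left(-55\right) = \frac{5}{9} \approx 0.55556$)
$V - Z = - \frac{6605}{4017} - \frac{5}{9} = - \frac{26510}{12051}$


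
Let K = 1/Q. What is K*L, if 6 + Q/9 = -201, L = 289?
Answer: -289/1863 ≈ -0.15513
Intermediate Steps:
Q = -1863 (Q = -54 + 9*(-201) = -54 - 1809 = -1863)
K = -1/1863 (K = 1/(-1863) = -1/1863 ≈ -0.00053677)
K*L = -1/1863*289 = -289/1863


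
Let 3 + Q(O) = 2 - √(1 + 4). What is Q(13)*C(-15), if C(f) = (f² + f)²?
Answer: -44100 - 44100*√5 ≈ -1.4271e+5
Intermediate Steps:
Q(O) = -1 - √5 (Q(O) = -3 + (2 - √(1 + 4)) = -3 + (2 - √5) = -1 - √5)
C(f) = (f + f²)²
Q(13)*C(-15) = (-1 - √5)*((-15)²*(1 - 15)²) = (-1 - √5)*(225*(-14)²) = (-1 - √5)*(225*196) = (-1 - √5)*44100 = -44100 - 44100*√5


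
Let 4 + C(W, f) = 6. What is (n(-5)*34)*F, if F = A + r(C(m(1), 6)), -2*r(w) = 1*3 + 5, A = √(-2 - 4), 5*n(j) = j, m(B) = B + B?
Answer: 136 - 34*I*√6 ≈ 136.0 - 83.283*I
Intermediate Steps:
m(B) = 2*B
n(j) = j/5
A = I*√6 (A = √(-6) = I*√6 ≈ 2.4495*I)
C(W, f) = 2 (C(W, f) = -4 + 6 = 2)
r(w) = -4 (r(w) = -(1*3 + 5)/2 = -(3 + 5)/2 = -½*8 = -4)
F = -4 + I*√6 (F = I*√6 - 4 = -4 + I*√6 ≈ -4.0 + 2.4495*I)
(n(-5)*34)*F = (((⅕)*(-5))*34)*(-4 + I*√6) = (-1*34)*(-4 + I*√6) = -34*(-4 + I*√6) = 136 - 34*I*√6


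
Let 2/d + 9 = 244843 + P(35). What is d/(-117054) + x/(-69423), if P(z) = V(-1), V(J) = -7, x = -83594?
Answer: 399272525232001/331587153632889 ≈ 1.2041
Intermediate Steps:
P(z) = -7
d = 2/244827 (d = 2/(-9 + (244843 - 7)) = 2/(-9 + 244836) = 2/244827 ≈ 8.1690e-6)
d/(-117054) + x/(-69423) = (2/244827)/(-117054) - 83594/(-69423) = (2/244827)*(-1/117054) - 83594*(-1/69423) = -1/14328989829 + 83594/69423 = 399272525232001/331587153632889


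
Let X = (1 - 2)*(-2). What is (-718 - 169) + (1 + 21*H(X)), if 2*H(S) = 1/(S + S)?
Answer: -7067/8 ≈ -883.38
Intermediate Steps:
X = 2 (X = -1*(-2) = 2)
H(S) = 1/(4*S) (H(S) = 1/(2*(S + S)) = 1/(2*((2*S))) = (1/(2*S))/2 = 1/(4*S))
(-718 - 169) + (1 + 21*H(X)) = (-718 - 169) + (1 + 21*((1/4)/2)) = -887 + (1 + 21*((1/4)*(1/2))) = -887 + (1 + 21*(1/8)) = -887 + (1 + 21/8) = -887 + 29/8 = -7067/8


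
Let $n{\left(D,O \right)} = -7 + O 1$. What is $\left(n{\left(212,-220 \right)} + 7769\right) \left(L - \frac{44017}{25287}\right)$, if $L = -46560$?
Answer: $- \frac{2960000536818}{8429} \approx -3.5117 \cdot 10^{8}$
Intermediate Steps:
$n{\left(D,O \right)} = -7 + O$
$\left(n{\left(212,-220 \right)} + 7769\right) \left(L - \frac{44017}{25287}\right) = \left(\left(-7 - 220\right) + 7769\right) \left(-46560 - \frac{44017}{25287}\right) = \left(-227 + 7769\right) \left(-46560 - \frac{44017}{25287}\right) = 7542 \left(-46560 - \frac{44017}{25287}\right) = 7542 \left(- \frac{1177406737}{25287}\right) = - \frac{2960000536818}{8429}$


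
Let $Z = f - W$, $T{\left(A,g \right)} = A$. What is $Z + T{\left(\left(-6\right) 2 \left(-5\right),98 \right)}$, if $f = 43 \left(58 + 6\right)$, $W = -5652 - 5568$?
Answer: $14032$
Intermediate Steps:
$W = -11220$
$f = 2752$ ($f = 43 \cdot 64 = 2752$)
$Z = 13972$ ($Z = 2752 - -11220 = 2752 + 11220 = 13972$)
$Z + T{\left(\left(-6\right) 2 \left(-5\right),98 \right)} = 13972 + \left(-6\right) 2 \left(-5\right) = 13972 - -60 = 13972 + 60 = 14032$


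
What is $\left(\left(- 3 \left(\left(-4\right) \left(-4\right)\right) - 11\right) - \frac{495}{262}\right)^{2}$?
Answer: $\frac{254498209}{68644} \approx 3707.5$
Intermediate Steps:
$\left(\left(- 3 \left(\left(-4\right) \left(-4\right)\right) - 11\right) - \frac{495}{262}\right)^{2} = \left(\left(\left(-3\right) 16 - 11\right) - \frac{495}{262}\right)^{2} = \left(\left(-48 - 11\right) - \frac{495}{262}\right)^{2} = \left(-59 - \frac{495}{262}\right)^{2} = \left(- \frac{15953}{262}\right)^{2} = \frac{254498209}{68644}$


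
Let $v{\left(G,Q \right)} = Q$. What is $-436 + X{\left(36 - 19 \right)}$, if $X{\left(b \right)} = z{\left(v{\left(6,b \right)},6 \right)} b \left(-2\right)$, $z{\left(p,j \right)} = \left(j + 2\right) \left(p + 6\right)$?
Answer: $-6692$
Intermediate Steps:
$z{\left(p,j \right)} = \left(2 + j\right) \left(6 + p\right)$
$X{\left(b \right)} = - 2 b \left(48 + 8 b\right)$ ($X{\left(b \right)} = \left(12 + 2 b + 6 \cdot 6 + 6 b\right) b \left(-2\right) = \left(12 + 2 b + 36 + 6 b\right) b \left(-2\right) = \left(48 + 8 b\right) b \left(-2\right) = b \left(48 + 8 b\right) \left(-2\right) = - 2 b \left(48 + 8 b\right)$)
$-436 + X{\left(36 - 19 \right)} = -436 - 16 \left(36 - 19\right) \left(6 + \left(36 - 19\right)\right) = -436 - 272 \left(6 + 17\right) = -436 - 272 \cdot 23 = -436 - 6256 = -6692$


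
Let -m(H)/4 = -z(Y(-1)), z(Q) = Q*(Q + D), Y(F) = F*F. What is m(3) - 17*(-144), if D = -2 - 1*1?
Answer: 2440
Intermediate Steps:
D = -3 (D = -2 - 1 = -3)
Y(F) = F**2
z(Q) = Q*(-3 + Q) (z(Q) = Q*(Q - 3) = Q*(-3 + Q))
m(H) = -8 (m(H) = -(-4)*(-1)**2*(-3 + (-1)**2) = -(-4)*1*(-3 + 1) = -(-4)*1*(-2) = -(-4)*(-2) = -4*2 = -8)
m(3) - 17*(-144) = -8 - 17*(-144) = -8 + 2448 = 2440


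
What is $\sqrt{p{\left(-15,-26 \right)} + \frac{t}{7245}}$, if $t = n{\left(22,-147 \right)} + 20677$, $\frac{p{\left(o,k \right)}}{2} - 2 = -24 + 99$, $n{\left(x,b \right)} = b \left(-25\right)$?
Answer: $\frac{\sqrt{917766010}}{2415} \approx 12.544$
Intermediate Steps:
$n{\left(x,b \right)} = - 25 b$
$p{\left(o,k \right)} = 154$ ($p{\left(o,k \right)} = 4 + 2 \left(-24 + 99\right) = 4 + 2 \cdot 75 = 4 + 150 = 154$)
$t = 24352$ ($t = \left(-25\right) \left(-147\right) + 20677 = 3675 + 20677 = 24352$)
$\sqrt{p{\left(-15,-26 \right)} + \frac{t}{7245}} = \sqrt{154 + \frac{24352}{7245}} = \sqrt{\frac{1140082}{7245}} = \frac{\sqrt{917766010}}{2415}$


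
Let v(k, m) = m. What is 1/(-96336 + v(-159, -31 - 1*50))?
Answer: -1/96417 ≈ -1.0372e-5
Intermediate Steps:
1/(-96336 + v(-159, -31 - 1*50)) = 1/(-96336 + (-31 - 1*50)) = 1/(-96336 + (-31 - 50)) = 1/(-96336 - 81) = 1/(-96417) = -1/96417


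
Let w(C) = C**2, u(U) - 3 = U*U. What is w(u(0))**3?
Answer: 729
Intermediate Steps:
u(U) = 3 + U**2 (u(U) = 3 + U*U = 3 + U**2)
w(u(0))**3 = ((3 + 0**2)**2)**3 = ((3 + 0)**2)**3 = (3**2)**3 = 9**3 = 729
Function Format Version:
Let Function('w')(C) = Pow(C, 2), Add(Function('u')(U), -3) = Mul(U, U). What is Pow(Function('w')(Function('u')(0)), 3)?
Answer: 729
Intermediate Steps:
Function('u')(U) = Add(3, Pow(U, 2)) (Function('u')(U) = Add(3, Mul(U, U)) = Add(3, Pow(U, 2)))
Pow(Function('w')(Function('u')(0)), 3) = Pow(Pow(Add(3, Pow(0, 2)), 2), 3) = Pow(Pow(Add(3, 0), 2), 3) = Pow(Pow(3, 2), 3) = Pow(9, 3) = 729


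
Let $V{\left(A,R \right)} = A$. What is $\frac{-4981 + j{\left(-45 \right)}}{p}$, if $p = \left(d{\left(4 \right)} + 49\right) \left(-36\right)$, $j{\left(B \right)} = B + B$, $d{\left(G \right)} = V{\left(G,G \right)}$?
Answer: $\frac{5071}{1908} \approx 2.6578$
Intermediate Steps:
$d{\left(G \right)} = G$
$j{\left(B \right)} = 2 B$
$p = -1908$ ($p = \left(4 + 49\right) \left(-36\right) = 53 \left(-36\right) = -1908$)
$\frac{-4981 + j{\left(-45 \right)}}{p} = \frac{-4981 + 2 \left(-45\right)}{-1908} = \left(-4981 - 90\right) \left(- \frac{1}{1908}\right) = \left(-5071\right) \left(- \frac{1}{1908}\right) = \frac{5071}{1908}$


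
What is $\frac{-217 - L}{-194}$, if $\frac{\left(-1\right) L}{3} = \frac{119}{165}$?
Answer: $\frac{5908}{5335} \approx 1.1074$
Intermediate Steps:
$L = - \frac{119}{55}$ ($L = - 3 \cdot \frac{119}{165} = - 3 \cdot 119 \cdot \frac{1}{165} = \left(-3\right) \frac{119}{165} = - \frac{119}{55} \approx -2.1636$)
$\frac{-217 - L}{-194} = \frac{-217 - - \frac{119}{55}}{-194} = \left(-217 + \frac{119}{55}\right) \left(- \frac{1}{194}\right) = \left(- \frac{11816}{55}\right) \left(- \frac{1}{194}\right) = \frac{5908}{5335}$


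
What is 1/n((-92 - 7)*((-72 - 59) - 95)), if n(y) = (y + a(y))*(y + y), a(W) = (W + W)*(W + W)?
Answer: 1/89603658228744 ≈ 1.1160e-14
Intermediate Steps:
a(W) = 4*W² (a(W) = (2*W)*(2*W) = 4*W²)
n(y) = 2*y*(y + 4*y²) (n(y) = (y + 4*y²)*(y + y) = (y + 4*y²)*(2*y) = 2*y*(y + 4*y²))
1/n((-92 - 7)*((-72 - 59) - 95)) = 1/(((-92 - 7)*((-72 - 59) - 95))²*(2 + 8*((-92 - 7)*((-72 - 59) - 95)))) = 1/((-99*(-131 - 95))²*(2 + 8*(-99*(-131 - 95)))) = 1/((-99*(-226))²*(2 + 8*(-99*(-226)))) = 1/(22374²*(2 + 8*22374)) = 1/(500595876*(2 + 178992)) = 1/(500595876*178994) = 1/89603658228744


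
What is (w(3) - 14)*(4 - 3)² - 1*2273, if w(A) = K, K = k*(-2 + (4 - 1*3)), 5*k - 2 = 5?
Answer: -11442/5 ≈ -2288.4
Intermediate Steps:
k = 7/5 (k = ⅖ + (⅕)*5 = ⅖ + 1 = 7/5 ≈ 1.4000)
K = -7/5 (K = 7*(-2 + (4 - 1*3))/5 = 7*(-2 + (4 - 3))/5 = 7*(-2 + 1)/5 = (7/5)*(-1) = -7/5 ≈ -1.4000)
w(A) = -7/5
(w(3) - 14)*(4 - 3)² - 1*2273 = (-7/5 - 14)*(4 - 3)² - 1*2273 = -77/5*1² - 2273 = -77/5*1 - 2273 = -77/5 - 2273 = -11442/5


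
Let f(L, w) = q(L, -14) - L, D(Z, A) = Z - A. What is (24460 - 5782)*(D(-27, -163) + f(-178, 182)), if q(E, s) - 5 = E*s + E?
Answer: 49179174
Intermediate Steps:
q(E, s) = 5 + E + E*s (q(E, s) = 5 + (E*s + E) = 5 + (E + E*s) = 5 + E + E*s)
f(L, w) = 5 - 14*L (f(L, w) = (5 + L + L*(-14)) - L = (5 + L - 14*L) - L = (5 - 13*L) - L = 5 - 14*L)
(24460 - 5782)*(D(-27, -163) + f(-178, 182)) = (24460 - 5782)*((-27 - 1*(-163)) + (5 - 14*(-178))) = 18678*((-27 + 163) + (5 + 2492)) = 18678*(136 + 2497) = 18678*2633 = 49179174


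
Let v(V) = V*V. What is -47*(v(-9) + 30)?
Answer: -5217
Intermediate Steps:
v(V) = V**2
-47*(v(-9) + 30) = -47*((-9)**2 + 30) = -47*(81 + 30) = -47*111 = -5217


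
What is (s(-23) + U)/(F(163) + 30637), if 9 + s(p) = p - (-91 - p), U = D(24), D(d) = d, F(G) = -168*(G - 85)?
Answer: 60/17533 ≈ 0.0034221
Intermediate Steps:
F(G) = 14280 - 168*G (F(G) = -168*(-85 + G) = 14280 - 168*G)
U = 24
s(p) = 82 + 2*p (s(p) = -9 + (p - (-91 - p)) = -9 + (p + (91 + p)) = -9 + (91 + 2*p) = 82 + 2*p)
(s(-23) + U)/(F(163) + 30637) = ((82 + 2*(-23)) + 24)/((14280 - 168*163) + 30637) = ((82 - 46) + 24)/((14280 - 27384) + 30637) = (36 + 24)/(-13104 + 30637) = 60/17533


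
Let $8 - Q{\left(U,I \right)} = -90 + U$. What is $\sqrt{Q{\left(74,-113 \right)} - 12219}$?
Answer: $3 i \sqrt{1355} \approx 110.43 i$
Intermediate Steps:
$Q{\left(U,I \right)} = 98 - U$ ($Q{\left(U,I \right)} = 8 - \left(-90 + U\right) = 98 - U$)
$\sqrt{Q{\left(74,-113 \right)} - 12219} = \sqrt{\left(98 - 74\right) - 12219} = \sqrt{24 - 12219} = \sqrt{-12195} = 3 i \sqrt{1355}$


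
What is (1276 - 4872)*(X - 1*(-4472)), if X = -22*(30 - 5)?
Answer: -14103512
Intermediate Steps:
X = -550 (X = -22*25 = -550)
(1276 - 4872)*(X - 1*(-4472)) = (1276 - 4872)*(-550 - 1*(-4472)) = -3596*(-550 + 4472) = -3596*3922 = -14103512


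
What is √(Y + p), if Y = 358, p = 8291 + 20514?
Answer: √29163 ≈ 170.77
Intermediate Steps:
p = 28805
√(Y + p) = √(358 + 28805) = √29163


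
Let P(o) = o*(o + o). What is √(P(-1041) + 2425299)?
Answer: √4592661 ≈ 2143.1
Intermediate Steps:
P(o) = 2*o² (P(o) = o*(2*o) = 2*o²)
√(P(-1041) + 2425299) = √(2*(-1041)² + 2425299) = √(2*1083681 + 2425299) = √(2167362 + 2425299) = √4592661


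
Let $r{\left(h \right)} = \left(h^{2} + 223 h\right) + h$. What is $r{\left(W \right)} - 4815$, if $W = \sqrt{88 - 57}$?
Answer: $-4784 + 224 \sqrt{31} \approx -3536.8$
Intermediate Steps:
$W = \sqrt{31} \approx 5.5678$
$r{\left(h \right)} = h^{2} + 224 h$
$r{\left(W \right)} - 4815 = \sqrt{31} \left(224 + \sqrt{31}\right) - 4815 = -4815 + \sqrt{31} \left(224 + \sqrt{31}\right)$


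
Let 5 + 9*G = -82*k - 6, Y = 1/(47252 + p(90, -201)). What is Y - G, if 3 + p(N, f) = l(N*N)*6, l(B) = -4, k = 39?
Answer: 151545034/425025 ≈ 356.56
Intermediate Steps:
p(N, f) = -27 (p(N, f) = -3 - 4*6 = -3 - 24 = -27)
Y = 1/47225 (Y = 1/(47252 - 27) = 1/47225 ≈ 2.1175e-5)
G = -3209/9 (G = -5/9 + (-82*39 - 6)/9 = -5/9 + (-3198 - 6)/9 = -5/9 + (⅑)*(-3204) = -5/9 - 356 = -3209/9 ≈ -356.56)
Y - G = 1/47225 - 1*(-3209/9) = 1/47225 + 3209/9 = 151545034/425025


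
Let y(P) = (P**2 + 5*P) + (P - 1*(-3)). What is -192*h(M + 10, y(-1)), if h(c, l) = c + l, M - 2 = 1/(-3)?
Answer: -1856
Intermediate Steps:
M = 5/3 (M = 2 + 1/(-3) = 2 - 1/3 = 5/3 ≈ 1.6667)
y(P) = 3 + P**2 + 6*P (y(P) = (P**2 + 5*P) + (P + 3) = (P**2 + 5*P) + (3 + P) = 3 + P**2 + 6*P)
-192*h(M + 10, y(-1)) = -192*((5/3 + 10) + (3 + (-1)**2 + 6*(-1))) = -192*(35/3 + (3 + 1 - 6)) = -192*(35/3 - 2) = -192*29/3 = -1856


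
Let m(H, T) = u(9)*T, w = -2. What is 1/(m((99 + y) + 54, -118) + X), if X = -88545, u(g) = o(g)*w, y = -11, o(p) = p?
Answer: -1/86421 ≈ -1.1571e-5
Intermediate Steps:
u(g) = -2*g (u(g) = g*(-2) = -2*g)
m(H, T) = -18*T (m(H, T) = (-2*9)*T = -18*T)
1/(m((99 + y) + 54, -118) + X) = 1/(-18*(-118) - 88545) = 1/(2124 - 88545) = 1/(-86421) = -1/86421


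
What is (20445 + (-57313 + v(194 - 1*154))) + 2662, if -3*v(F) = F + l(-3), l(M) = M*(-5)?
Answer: -102673/3 ≈ -34224.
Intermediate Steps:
l(M) = -5*M
v(F) = -5 - F/3 (v(F) = -(F - 5*(-3))/3 = -(F + 15)/3 = -(15 + F)/3 = -5 - F/3)
(20445 + (-57313 + v(194 - 1*154))) + 2662 = (20445 + (-57313 + (-5 - (194 - 1*154)/3))) + 2662 = (20445 + (-57313 + (-5 - (194 - 154)/3))) + 2662 = (20445 + (-57313 + (-5 - 1/3*40))) + 2662 = (20445 + (-57313 + (-5 - 40/3))) + 2662 = (20445 + (-57313 - 55/3)) + 2662 = (20445 - 171994/3) + 2662 = -110659/3 + 2662 = -102673/3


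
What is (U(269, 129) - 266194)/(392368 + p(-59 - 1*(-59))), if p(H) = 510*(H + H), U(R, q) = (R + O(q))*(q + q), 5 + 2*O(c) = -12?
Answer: -198985/392368 ≈ -0.50714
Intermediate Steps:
O(c) = -17/2 (O(c) = -5/2 + (½)*(-12) = -5/2 - 6 = -17/2)
U(R, q) = 2*q*(-17/2 + R) (U(R, q) = (R - 17/2)*(q + q) = (-17/2 + R)*(2*q) = 2*q*(-17/2 + R))
p(H) = 1020*H (p(H) = 510*(2*H) = 1020*H)
(U(269, 129) - 266194)/(392368 + p(-59 - 1*(-59))) = (129*(-17 + 2*269) - 266194)/(392368 + 1020*(-59 - 1*(-59))) = (129*(-17 + 538) - 266194)/(392368 + 1020*(-59 + 59)) = (129*521 - 266194)/(392368 + 1020*0) = (67209 - 266194)/(392368 + 0) = -198985/392368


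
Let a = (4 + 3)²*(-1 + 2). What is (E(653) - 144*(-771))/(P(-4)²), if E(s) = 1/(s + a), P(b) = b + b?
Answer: 77938849/44928 ≈ 1734.8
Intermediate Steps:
P(b) = 2*b
a = 49 (a = 7²*1 = 49*1 = 49)
E(s) = 1/(49 + s) (E(s) = 1/(s + 49) = 1/(49 + s))
(E(653) - 144*(-771))/(P(-4)²) = (1/(49 + 653) - 144*(-771))/((2*(-4))²) = (1/702 + 111024)/((-8)²) = (1/702 + 111024)/64 = (77938849/702)*(1/64) = 77938849/44928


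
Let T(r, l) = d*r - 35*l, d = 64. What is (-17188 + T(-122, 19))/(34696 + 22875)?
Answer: -25661/57571 ≈ -0.44573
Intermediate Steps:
T(r, l) = -35*l + 64*r (T(r, l) = 64*r - 35*l = -35*l + 64*r)
(-17188 + T(-122, 19))/(34696 + 22875) = (-17188 + (-35*19 + 64*(-122)))/(34696 + 22875) = (-17188 + (-665 - 7808))/57571 = (-17188 - 8473)*(1/57571) = -25661*1/57571 = -25661/57571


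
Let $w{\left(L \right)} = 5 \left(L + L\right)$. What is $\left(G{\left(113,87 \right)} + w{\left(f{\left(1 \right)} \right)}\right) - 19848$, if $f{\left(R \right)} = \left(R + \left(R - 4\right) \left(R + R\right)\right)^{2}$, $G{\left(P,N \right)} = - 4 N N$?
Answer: $-49874$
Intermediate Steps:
$G{\left(P,N \right)} = - 4 N^{2}$
$f{\left(R \right)} = \left(R + 2 R \left(-4 + R\right)\right)^{2}$ ($f{\left(R \right)} = \left(R + \left(-4 + R\right) 2 R\right)^{2} = \left(R + 2 R \left(-4 + R\right)\right)^{2}$)
$w{\left(L \right)} = 10 L$ ($w{\left(L \right)} = 5 \cdot 2 L = 10 L$)
$\left(G{\left(113,87 \right)} + w{\left(f{\left(1 \right)} \right)}\right) - 19848 = \left(- 4 \cdot 87^{2} + 10 \cdot 1^{2} \left(-7 + 2 \cdot 1\right)^{2}\right) - 19848 = \left(\left(-4\right) 7569 + 10 \cdot 1 \left(-7 + 2\right)^{2}\right) - 19848 = \left(-30276 + 10 \cdot 1 \left(-5\right)^{2}\right) - 19848 = \left(-30276 + 10 \cdot 1 \cdot 25\right) - 19848 = \left(-30276 + 10 \cdot 25\right) - 19848 = \left(-30276 + 250\right) - 19848 = -30026 - 19848 = -49874$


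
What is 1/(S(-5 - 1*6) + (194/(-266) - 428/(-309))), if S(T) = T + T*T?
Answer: 41097/4547621 ≈ 0.0090370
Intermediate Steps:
S(T) = T + T²
1/(S(-5 - 1*6) + (194/(-266) - 428/(-309))) = 1/((-5 - 1*6)*(1 + (-5 - 1*6)) + (194/(-266) - 428/(-309))) = 1/((-5 - 6)*(1 + (-5 - 6)) + (194*(-1/266) - 428*(-1/309))) = 1/(-11*(1 - 11) + (-97/133 + 428/309)) = 1/(-11*(-10) + 26951/41097) = 1/(110 + 26951/41097) = 1/(4547621/41097) = 41097/4547621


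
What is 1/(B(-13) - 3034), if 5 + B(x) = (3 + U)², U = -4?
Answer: -1/3038 ≈ -0.00032916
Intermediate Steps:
B(x) = -4 (B(x) = -5 + (3 - 4)² = -5 + (-1)² = -5 + 1 = -4)
1/(B(-13) - 3034) = 1/(-4 - 3034) = 1/(-3038) = -1/3038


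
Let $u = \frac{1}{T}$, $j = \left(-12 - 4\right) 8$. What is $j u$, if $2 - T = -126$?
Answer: $-1$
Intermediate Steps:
$T = 128$ ($T = 2 - -126 = 2 + 126 = 128$)
$j = -128$ ($j = \left(-16\right) 8 = -128$)
$u = \frac{1}{128} \approx 0.0078125$
$j u = \left(-128\right) \frac{1}{128} = -1$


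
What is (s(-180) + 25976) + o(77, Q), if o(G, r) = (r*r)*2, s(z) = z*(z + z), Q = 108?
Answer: 114104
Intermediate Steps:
s(z) = 2*z**2 (s(z) = z*(2*z) = 2*z**2)
o(G, r) = 2*r**2 (o(G, r) = r**2*2 = 2*r**2)
(s(-180) + 25976) + o(77, Q) = (2*(-180)**2 + 25976) + 2*108**2 = (2*32400 + 25976) + 2*11664 = (64800 + 25976) + 23328 = 90776 + 23328 = 114104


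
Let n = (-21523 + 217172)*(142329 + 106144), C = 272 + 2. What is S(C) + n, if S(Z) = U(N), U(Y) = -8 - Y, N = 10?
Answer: 48613493959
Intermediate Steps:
C = 274
S(Z) = -18 (S(Z) = -8 - 1*10 = -8 - 10 = -18)
n = 48613493977 (n = 195649*248473 = 48613493977)
S(C) + n = -18 + 48613493977 = 48613493959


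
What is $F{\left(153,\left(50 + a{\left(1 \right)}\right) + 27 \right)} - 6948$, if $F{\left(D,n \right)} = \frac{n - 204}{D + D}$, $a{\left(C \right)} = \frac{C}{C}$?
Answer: $- \frac{118123}{17} \approx -6948.4$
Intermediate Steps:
$a{\left(C \right)} = 1$
$F{\left(D,n \right)} = \frac{-204 + n}{2 D}$
$F{\left(153,\left(50 + a{\left(1 \right)}\right) + 27 \right)} - 6948 = \frac{-204 + \left(\left(50 + 1\right) + 27\right)}{2 \cdot 153} - 6948 = \frac{1}{2} \cdot \frac{1}{153} \left(-204 + \left(51 + 27\right)\right) - 6948 = \frac{1}{2} \cdot \frac{1}{153} \left(-204 + 78\right) - 6948 = \frac{1}{2} \cdot \frac{1}{153} \left(-126\right) - 6948 = - \frac{7}{17} - 6948 = - \frac{118123}{17}$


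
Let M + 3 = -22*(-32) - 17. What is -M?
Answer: -684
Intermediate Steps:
M = 684 (M = -3 + (-22*(-32) - 17) = -3 + (704 - 17) = -3 + 687 = 684)
-M = -1*684 = -684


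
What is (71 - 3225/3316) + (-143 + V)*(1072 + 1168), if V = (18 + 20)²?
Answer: 9663852051/3316 ≈ 2.9143e+6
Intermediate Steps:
V = 1444 (V = 38² = 1444)
(71 - 3225/3316) + (-143 + V)*(1072 + 1168) = (71 - 3225/3316) + (-143 + 1444)*(1072 + 1168) = (71 - 3225*1/3316) + 1301*2240 = (71 - 3225/3316) + 2914240 = 232211/3316 + 2914240 = 9663852051/3316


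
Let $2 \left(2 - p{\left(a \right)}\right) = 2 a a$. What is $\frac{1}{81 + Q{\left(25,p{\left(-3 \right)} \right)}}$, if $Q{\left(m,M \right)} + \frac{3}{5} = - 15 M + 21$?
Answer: $\frac{5}{1032} \approx 0.004845$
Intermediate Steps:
$p{\left(a \right)} = 2 - a^{2}$ ($p{\left(a \right)} = 2 - \frac{2 a a}{2} = 2 - \frac{2 a^{2}}{2} = 2 - a^{2}$)
$Q{\left(m,M \right)} = \frac{102}{5} - 15 M$ ($Q{\left(m,M \right)} = - \frac{3}{5} - \left(-21 + 15 M\right) = \frac{102}{5} - 15 M$)
$\frac{1}{81 + Q{\left(25,p{\left(-3 \right)} \right)}} = \frac{1}{81 - \left(- \frac{102}{5} + 15 \left(2 - \left(-3\right)^{2}\right)\right)} = \frac{1}{81 - \left(- \frac{102}{5} + 15 \left(2 - 9\right)\right)} = \frac{1}{81 + \left(\frac{102}{5} - -105\right)} = \frac{1}{81 + \left(\frac{102}{5} + 105\right)} = \frac{1}{81 + \frac{627}{5}} = \frac{1}{\frac{1032}{5}} = \frac{5}{1032}$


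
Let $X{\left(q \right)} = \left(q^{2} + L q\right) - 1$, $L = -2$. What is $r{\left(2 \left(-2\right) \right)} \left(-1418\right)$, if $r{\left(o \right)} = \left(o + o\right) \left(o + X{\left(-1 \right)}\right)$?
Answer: $-22688$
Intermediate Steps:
$X{\left(q \right)} = -1 + q^{2} - 2 q$ ($X{\left(q \right)} = \left(q^{2} - 2 q\right) - 1 = -1 + q^{2} - 2 q$)
$r{\left(o \right)} = 2 o \left(2 + o\right)$ ($r{\left(o \right)} = \left(o + o\right) \left(o - \left(-1 - 1\right)\right) = 2 o \left(o + \left(-1 + 1 + 2\right)\right) = 2 o \left(o + 2\right) = 2 o \left(2 + o\right)$)
$r{\left(2 \left(-2\right) \right)} \left(-1418\right) = 2 \cdot 2 \left(-2\right) \left(2 + 2 \left(-2\right)\right) \left(-1418\right) = 2 \left(-4\right) \left(2 - 4\right) \left(-1418\right) = 2 \left(-4\right) \left(-2\right) \left(-1418\right) = 16 \left(-1418\right) = -22688$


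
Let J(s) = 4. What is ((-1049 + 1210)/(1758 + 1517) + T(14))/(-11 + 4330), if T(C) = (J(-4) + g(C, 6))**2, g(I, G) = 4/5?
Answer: 75617/14144725 ≈ 0.0053459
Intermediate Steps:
g(I, G) = 4/5 (g(I, G) = 4*(1/5) = 4/5)
T(C) = 576/25 (T(C) = (4 + 4/5)**2 = (24/5)**2 = 576/25)
((-1049 + 1210)/(1758 + 1517) + T(14))/(-11 + 4330) = ((-1049 + 1210)/(1758 + 1517) + 576/25)/(-11 + 4330) = (161/3275 + 576/25)/4319 = (161*(1/3275) + 576/25)*(1/4319) = (161/3275 + 576/25)*(1/4319) = (75617/3275)*(1/4319) = 75617/14144725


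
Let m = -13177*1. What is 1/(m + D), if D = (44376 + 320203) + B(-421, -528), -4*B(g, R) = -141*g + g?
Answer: 1/336667 ≈ 2.9703e-6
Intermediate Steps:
m = -13177
B(g, R) = 35*g (B(g, R) = -(-141*g + g)/4 = -(-35)*g = 35*g)
D = 349844 (D = (44376 + 320203) + 35*(-421) = 364579 - 14735 = 349844)
1/(m + D) = 1/(-13177 + 349844) = 1/336667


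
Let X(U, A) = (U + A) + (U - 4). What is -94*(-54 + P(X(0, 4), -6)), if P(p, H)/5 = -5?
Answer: 7426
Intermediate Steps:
X(U, A) = -4 + A + 2*U (X(U, A) = (A + U) + (-4 + U) = -4 + A + 2*U)
P(p, H) = -25 (P(p, H) = 5*(-5) = -25)
-94*(-54 + P(X(0, 4), -6)) = -94*(-54 - 25) = -94*(-79) = 7426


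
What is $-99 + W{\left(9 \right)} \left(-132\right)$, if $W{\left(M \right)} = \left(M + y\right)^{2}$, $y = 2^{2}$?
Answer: $-22407$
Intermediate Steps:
$y = 4$
$W{\left(M \right)} = \left(4 + M\right)^{2}$ ($W{\left(M \right)} = \left(M + 4\right)^{2} = \left(4 + M\right)^{2}$)
$-99 + W{\left(9 \right)} \left(-132\right) = -99 + \left(4 + 9\right)^{2} \left(-132\right) = -99 + 13^{2} \left(-132\right) = -99 + 169 \left(-132\right) = -99 - 22308 = -22407$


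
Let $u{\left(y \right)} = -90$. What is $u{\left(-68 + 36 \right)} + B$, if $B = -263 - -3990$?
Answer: $3637$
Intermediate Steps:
$B = 3727$ ($B = -263 + 3990 = 3727$)
$u{\left(-68 + 36 \right)} + B = -90 + 3727 = 3637$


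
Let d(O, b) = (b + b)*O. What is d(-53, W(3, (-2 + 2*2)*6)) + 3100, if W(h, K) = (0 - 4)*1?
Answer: 3524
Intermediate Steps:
W(h, K) = -4 (W(h, K) = -4*1 = -4)
d(O, b) = 2*O*b (d(O, b) = (2*b)*O = 2*O*b)
d(-53, W(3, (-2 + 2*2)*6)) + 3100 = 2*(-53)*(-4) + 3100 = 424 + 3100 = 3524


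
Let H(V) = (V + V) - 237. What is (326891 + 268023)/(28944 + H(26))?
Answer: 594914/28759 ≈ 20.686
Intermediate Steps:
H(V) = -237 + 2*V (H(V) = 2*V - 237 = -237 + 2*V)
(326891 + 268023)/(28944 + H(26)) = (326891 + 268023)/(28944 + (-237 + 2*26)) = 594914/(28944 + (-237 + 52)) = 594914/(28944 - 185) = 594914/28759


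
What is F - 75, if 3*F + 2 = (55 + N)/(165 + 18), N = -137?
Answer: -41623/549 ≈ -75.816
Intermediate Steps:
F = -448/549 (F = -⅔ + ((55 - 137)/(165 + 18))/3 = -⅔ + (-82/183)/3 = -⅔ + (-82*1/183)/3 = -⅔ + (⅓)*(-82/183) = -⅔ - 82/549 = -448/549 ≈ -0.81603)
F - 75 = -448/549 - 75 = -41623/549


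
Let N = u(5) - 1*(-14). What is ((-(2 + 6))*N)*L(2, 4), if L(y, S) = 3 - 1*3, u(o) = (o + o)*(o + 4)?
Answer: 0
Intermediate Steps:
u(o) = 2*o*(4 + o) (u(o) = (2*o)*(4 + o) = 2*o*(4 + o))
L(y, S) = 0 (L(y, S) = 3 - 3 = 0)
N = 104 (N = 2*5*(4 + 5) - 1*(-14) = 2*5*9 + 14 = 90 + 14 = 104)
((-(2 + 6))*N)*L(2, 4) = (-(2 + 6)*104)*0 = (-1*8*104)*0 = -8*104*0 = -832*0 = 0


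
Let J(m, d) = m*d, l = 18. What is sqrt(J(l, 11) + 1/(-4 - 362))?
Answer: sqrt(26522922)/366 ≈ 14.071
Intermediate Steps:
J(m, d) = d*m
sqrt(J(l, 11) + 1/(-4 - 362)) = sqrt(11*18 + 1/(-4 - 362)) = sqrt(198 + 1/(-366)) = sqrt(198 - 1/366) = sqrt(72467/366) = sqrt(26522922)/366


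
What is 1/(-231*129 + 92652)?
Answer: 1/62853 ≈ 1.5910e-5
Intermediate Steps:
1/(-231*129 + 92652) = 1/(-29799 + 92652) = 1/62853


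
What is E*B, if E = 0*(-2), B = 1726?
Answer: 0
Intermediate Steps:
E = 0
E*B = 0*1726 = 0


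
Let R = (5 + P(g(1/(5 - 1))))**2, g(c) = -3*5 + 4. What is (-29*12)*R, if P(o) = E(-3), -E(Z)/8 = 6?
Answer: -643452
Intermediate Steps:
E(Z) = -48 (E(Z) = -8*6 = -48)
g(c) = -11 (g(c) = -15 + 4 = -11)
P(o) = -48
R = 1849 (R = (5 - 48)**2 = (-43)**2 = 1849)
(-29*12)*R = -29*12*1849 = -348*1849 = -643452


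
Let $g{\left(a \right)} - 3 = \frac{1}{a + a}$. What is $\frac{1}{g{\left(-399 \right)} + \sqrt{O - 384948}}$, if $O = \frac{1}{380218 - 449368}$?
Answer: $\frac{22008301350}{2825263309293659} - \frac{530670 i \sqrt{73628580519966}}{2825263309293659} \approx 7.7898 \cdot 10^{-6} - 0.0016117 i$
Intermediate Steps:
$O = - \frac{1}{69150}$ ($O = \frac{1}{-69150} = - \frac{1}{69150} \approx -1.4461 \cdot 10^{-5}$)
$g{\left(a \right)} = 3 + \frac{1}{2 a}$ ($g{\left(a \right)} = 3 + \frac{1}{a + a} = 3 + \frac{1}{2 a}$)
$\frac{1}{g{\left(-399 \right)} + \sqrt{O - 384948}} = \frac{1}{\left(3 + \frac{1}{2 \left(-399\right)}\right) + \sqrt{- \frac{1}{69150} - 384948}} = \frac{1}{\left(3 + \frac{1}{2} \left(- \frac{1}{399}\right)\right) + \sqrt{- \frac{26619154201}{69150}}} = \frac{1}{\left(3 - \frac{1}{798}\right) + \frac{i \sqrt{73628580519966}}{13830}} = \frac{1}{\frac{2393}{798} + \frac{i \sqrt{73628580519966}}{13830}}$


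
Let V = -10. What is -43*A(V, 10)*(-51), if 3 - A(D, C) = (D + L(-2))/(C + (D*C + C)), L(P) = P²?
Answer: 256581/40 ≈ 6414.5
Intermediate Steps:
A(D, C) = 3 - (4 + D)/(2*C + C*D) (A(D, C) = 3 - (D + (-2)²)/(C + (D*C + C)) = 3 - (D + 4)/(C + (C*D + C)) = 3 - (4 + D)/(C + (C + C*D)) = 3 - (4 + D)/(2*C + C*D))
-43*A(V, 10)*(-51) = -43*(-4 - 1*(-10) + 6*10 + 3*10*(-10))/(10*(2 - 10))*(-51) = -43*(-4 + 10 + 60 - 300)/(10*(-8))*(-51) = -43*(-1)*(-234)/(10*8)*(-51) = -43*117/40*(-51) = -5031/40*(-51) = 256581/40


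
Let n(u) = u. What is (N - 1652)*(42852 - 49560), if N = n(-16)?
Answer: 11188944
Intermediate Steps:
N = -16
(N - 1652)*(42852 - 49560) = (-16 - 1652)*(42852 - 49560) = -1668*(-6708) = 11188944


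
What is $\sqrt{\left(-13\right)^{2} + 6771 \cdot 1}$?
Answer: $2 \sqrt{1735} \approx 83.307$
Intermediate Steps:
$\sqrt{\left(-13\right)^{2} + 6771 \cdot 1} = \sqrt{169 + 6771} = \sqrt{6940} = 2 \sqrt{1735}$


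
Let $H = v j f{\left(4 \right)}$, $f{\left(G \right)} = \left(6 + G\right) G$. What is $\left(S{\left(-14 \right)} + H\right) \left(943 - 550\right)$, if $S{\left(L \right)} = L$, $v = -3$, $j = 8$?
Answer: $-382782$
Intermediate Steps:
$f{\left(G \right)} = G \left(6 + G\right)$
$H = -960$ ($H = \left(-3\right) 8 \cdot 4 \left(6 + 4\right) = - 24 \cdot 4 \cdot 10 = \left(-24\right) 40 = -960$)
$\left(S{\left(-14 \right)} + H\right) \left(943 - 550\right) = \left(-14 - 960\right) \left(943 - 550\right) = \left(-974\right) 393 = -382782$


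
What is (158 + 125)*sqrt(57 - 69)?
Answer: 566*I*sqrt(3) ≈ 980.34*I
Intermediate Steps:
(158 + 125)*sqrt(57 - 69) = 283*sqrt(-12) = 283*(2*I*sqrt(3)) = 566*I*sqrt(3)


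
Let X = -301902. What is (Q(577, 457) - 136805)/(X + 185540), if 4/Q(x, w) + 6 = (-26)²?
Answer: 45829673/38981270 ≈ 1.1757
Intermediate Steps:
Q(x, w) = 2/335 (Q(x, w) = 4/(-6 + (-26)²) = 4/(-6 + 676) = 4/670 = 4*(1/670) = 2/335)
(Q(577, 457) - 136805)/(X + 185540) = (2/335 - 136805)/(-301902 + 185540) = -45829673/335/(-116362) = -45829673/335*(-1/116362) = 45829673/38981270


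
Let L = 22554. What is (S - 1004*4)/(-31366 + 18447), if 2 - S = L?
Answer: 26568/12919 ≈ 2.0565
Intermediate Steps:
S = -22552 (S = 2 - 1*22554 = 2 - 22554 = -22552)
(S - 1004*4)/(-31366 + 18447) = (-22552 - 1004*4)/(-31366 + 18447) = (-22552 - 4016)/(-12919) = -26568*(-1/12919) = 26568/12919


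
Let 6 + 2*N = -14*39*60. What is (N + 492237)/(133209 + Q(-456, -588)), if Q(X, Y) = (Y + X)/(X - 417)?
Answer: 46157838/12921389 ≈ 3.5722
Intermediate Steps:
Q(X, Y) = (X + Y)/(-417 + X)
N = -16383 (N = -3 + (-14*39*60)/2 = -3 + (-546*60)/2 = -3 + (½)*(-32760) = -3 - 16380 = -16383)
(N + 492237)/(133209 + Q(-456, -588)) = (-16383 + 492237)/(133209 + (-456 - 588)/(-417 - 456)) = 475854/(133209 - 1044/(-873)) = 475854/(133209 - 1/873*(-1044)) = 475854/(133209 + 116/97) = 475854/(12921389/97) = 475854*(97/12921389) = 46157838/12921389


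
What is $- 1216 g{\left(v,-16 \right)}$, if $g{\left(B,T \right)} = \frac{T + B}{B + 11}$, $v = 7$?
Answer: $608$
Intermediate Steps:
$g{\left(B,T \right)} = \frac{B + T}{11 + B}$
$- 1216 g{\left(v,-16 \right)} = - 1216 \frac{7 - 16}{11 + 7} = - 1216 \cdot \frac{1}{18} \left(-9\right) = \left(-1216\right) \left(- \frac{1}{2}\right) = 608$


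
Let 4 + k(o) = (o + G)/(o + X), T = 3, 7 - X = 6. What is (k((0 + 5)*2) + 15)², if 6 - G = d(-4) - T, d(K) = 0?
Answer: 19600/121 ≈ 161.98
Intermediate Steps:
X = 1 (X = 7 - 1*6 = 7 - 6 = 1)
G = 9 (G = 6 - (0 - 1*3) = 6 - (0 - 3) = 6 - 1*(-3) = 6 + 3 = 9)
k(o) = -4 + (9 + o)/(1 + o) (k(o) = -4 + (o + 9)/(o + 1) = -4 + (9 + o)/(1 + o))
(k((0 + 5)*2) + 15)² = ((5 - 3*(0 + 5)*2)/(1 + (0 + 5)*2) + 15)² = ((5 - 15*2)/(1 + 5*2) + 15)² = ((5 - 3*10)/(1 + 10) + 15)² = ((5 - 30)/11 + 15)² = ((1/11)*(-25) + 15)² = (-25/11 + 15)² = (140/11)² = 19600/121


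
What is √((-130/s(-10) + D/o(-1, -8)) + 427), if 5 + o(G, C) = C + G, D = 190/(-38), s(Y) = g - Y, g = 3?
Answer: √81802/14 ≈ 20.429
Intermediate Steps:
s(Y) = 3 - Y
D = -5 (D = 190*(-1/38) = -5)
o(G, C) = -5 + C + G (o(G, C) = -5 + (C + G) = -5 + C + G)
√((-130/s(-10) + D/o(-1, -8)) + 427) = √((-130/(3 - 1*(-10)) - 5/(-5 - 8 - 1)) + 427) = √((-130/(3 + 10) - 5/(-14)) + 427) = √((-130/13 - 5*(-1/14)) + 427) = √((-130*1/13 + 5/14) + 427) = √((-10 + 5/14) + 427) = √(-135/14 + 427) = √(5843/14) = √81802/14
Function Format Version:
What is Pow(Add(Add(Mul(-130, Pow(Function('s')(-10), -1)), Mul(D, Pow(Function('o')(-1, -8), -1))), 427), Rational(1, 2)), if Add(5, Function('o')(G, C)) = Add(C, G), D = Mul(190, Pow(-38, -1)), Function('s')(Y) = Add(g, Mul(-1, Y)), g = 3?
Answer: Mul(Rational(1, 14), Pow(81802, Rational(1, 2))) ≈ 20.429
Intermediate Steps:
Function('s')(Y) = Add(3, Mul(-1, Y))
D = -5 (D = Mul(190, Rational(-1, 38)) = -5)
Function('o')(G, C) = Add(-5, C, G) (Function('o')(G, C) = Add(-5, Add(C, G)) = Add(-5, C, G))
Pow(Add(Add(Mul(-130, Pow(Function('s')(-10), -1)), Mul(D, Pow(Function('o')(-1, -8), -1))), 427), Rational(1, 2)) = Pow(Add(Add(Mul(-130, Pow(Add(3, Mul(-1, -10)), -1)), Mul(-5, Pow(Add(-5, -8, -1), -1))), 427), Rational(1, 2)) = Pow(Add(Add(Mul(-130, Pow(Add(3, 10), -1)), Mul(-5, Pow(-14, -1))), 427), Rational(1, 2)) = Pow(Add(Add(Mul(-130, Pow(13, -1)), Mul(-5, Rational(-1, 14))), 427), Rational(1, 2)) = Pow(Add(Add(Mul(-130, Rational(1, 13)), Rational(5, 14)), 427), Rational(1, 2)) = Pow(Add(Add(-10, Rational(5, 14)), 427), Rational(1, 2)) = Pow(Add(Rational(-135, 14), 427), Rational(1, 2)) = Pow(Rational(5843, 14), Rational(1, 2)) = Mul(Rational(1, 14), Pow(81802, Rational(1, 2)))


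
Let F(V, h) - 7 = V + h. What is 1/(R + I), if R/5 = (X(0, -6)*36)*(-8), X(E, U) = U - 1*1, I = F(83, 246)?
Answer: 1/10416 ≈ 9.6006e-5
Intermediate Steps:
F(V, h) = 7 + V + h (F(V, h) = 7 + (V + h) = 7 + V + h)
I = 336 (I = 7 + 83 + 246 = 336)
X(E, U) = -1 + U (X(E, U) = U - 1 = -1 + U)
R = 10080 (R = 5*(((-1 - 6)*36)*(-8)) = 5*(-7*36*(-8)) = 5*(-252*(-8)) = 5*2016 = 10080)
1/(R + I) = 1/(10080 + 336) = 1/10416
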